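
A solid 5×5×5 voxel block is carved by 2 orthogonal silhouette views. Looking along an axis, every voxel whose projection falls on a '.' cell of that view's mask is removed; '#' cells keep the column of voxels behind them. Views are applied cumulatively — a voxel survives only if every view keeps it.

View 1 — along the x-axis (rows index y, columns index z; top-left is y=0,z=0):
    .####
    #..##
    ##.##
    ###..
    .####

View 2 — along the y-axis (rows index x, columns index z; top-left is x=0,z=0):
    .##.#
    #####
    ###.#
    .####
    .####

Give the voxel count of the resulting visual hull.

before carving: 125 voxels (5×5×5)
after view 1 [x-axis, 18 of 25 cells solid] → remaining = 90
after view 2 [y-axis, 20 of 25 cells solid] → remaining = 73

voxel count = 73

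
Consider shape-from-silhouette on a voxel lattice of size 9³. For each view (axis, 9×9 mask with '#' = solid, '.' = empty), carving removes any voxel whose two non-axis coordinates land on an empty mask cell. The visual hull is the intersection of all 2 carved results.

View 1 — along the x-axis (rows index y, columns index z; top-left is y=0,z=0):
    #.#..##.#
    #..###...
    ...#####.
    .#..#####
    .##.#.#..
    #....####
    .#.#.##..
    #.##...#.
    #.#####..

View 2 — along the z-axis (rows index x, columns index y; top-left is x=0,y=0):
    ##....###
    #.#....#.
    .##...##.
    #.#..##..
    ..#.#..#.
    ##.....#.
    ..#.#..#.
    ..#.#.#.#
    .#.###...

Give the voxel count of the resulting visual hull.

initial block: 9^3 = 729
carve view 1 (along x, YZ-mask fill 43/81): 387 voxels remain
carve view 2 (along z, XY-mask fill 33/81): 150 voxels remain

150 voxels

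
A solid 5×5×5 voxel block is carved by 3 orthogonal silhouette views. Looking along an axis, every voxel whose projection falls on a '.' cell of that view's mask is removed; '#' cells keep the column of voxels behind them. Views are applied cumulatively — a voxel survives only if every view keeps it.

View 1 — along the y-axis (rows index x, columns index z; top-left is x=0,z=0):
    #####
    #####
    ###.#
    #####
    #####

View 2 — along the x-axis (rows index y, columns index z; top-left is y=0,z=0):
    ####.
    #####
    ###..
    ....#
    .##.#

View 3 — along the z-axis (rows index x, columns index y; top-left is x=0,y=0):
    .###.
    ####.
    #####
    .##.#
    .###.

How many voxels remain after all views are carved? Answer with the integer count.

56 voxels

full grid |V| = 125
carve view 1 (along y, XZ-mask fill 24/25): 120 voxels remain
carve view 2 (along x, YZ-mask fill 16/25): 78 voxels remain
carve view 3 (along z, XY-mask fill 18/25): 56 voxels remain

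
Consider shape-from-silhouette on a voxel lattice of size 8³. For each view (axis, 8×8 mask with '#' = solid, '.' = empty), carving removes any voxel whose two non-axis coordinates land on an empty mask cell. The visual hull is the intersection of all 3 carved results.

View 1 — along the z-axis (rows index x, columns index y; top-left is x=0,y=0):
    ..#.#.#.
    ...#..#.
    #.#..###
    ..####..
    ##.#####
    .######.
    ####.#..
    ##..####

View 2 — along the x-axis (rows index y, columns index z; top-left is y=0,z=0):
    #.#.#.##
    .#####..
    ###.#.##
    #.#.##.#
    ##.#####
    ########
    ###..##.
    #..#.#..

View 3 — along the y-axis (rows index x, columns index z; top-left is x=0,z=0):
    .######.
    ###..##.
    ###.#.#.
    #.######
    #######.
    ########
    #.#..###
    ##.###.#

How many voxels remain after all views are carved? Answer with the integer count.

before carving: 512 voxels (8×8×8)
[1] z-view keeps 38 columns → grid now 304
[2] x-view keeps 44 columns → grid now 217
[3] y-view keeps 49 columns → grid now 177

voxel count = 177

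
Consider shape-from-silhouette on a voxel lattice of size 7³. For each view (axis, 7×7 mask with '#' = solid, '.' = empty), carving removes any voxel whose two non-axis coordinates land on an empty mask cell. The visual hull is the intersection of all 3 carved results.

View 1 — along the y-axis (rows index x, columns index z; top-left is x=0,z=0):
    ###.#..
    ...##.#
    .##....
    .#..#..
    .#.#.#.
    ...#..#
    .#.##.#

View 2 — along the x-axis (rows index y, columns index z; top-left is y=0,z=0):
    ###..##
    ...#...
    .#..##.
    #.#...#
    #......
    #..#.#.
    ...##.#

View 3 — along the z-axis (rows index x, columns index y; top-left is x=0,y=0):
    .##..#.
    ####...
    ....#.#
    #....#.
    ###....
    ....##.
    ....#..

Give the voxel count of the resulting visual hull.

voxel count = 14

full grid |V| = 343
carve view 1 (along y, XZ-mask fill 20/49): 140 voxels remain
carve view 2 (along x, YZ-mask fill 19/49): 50 voxels remain
carve view 3 (along z, XY-mask fill 17/49): 14 voxels remain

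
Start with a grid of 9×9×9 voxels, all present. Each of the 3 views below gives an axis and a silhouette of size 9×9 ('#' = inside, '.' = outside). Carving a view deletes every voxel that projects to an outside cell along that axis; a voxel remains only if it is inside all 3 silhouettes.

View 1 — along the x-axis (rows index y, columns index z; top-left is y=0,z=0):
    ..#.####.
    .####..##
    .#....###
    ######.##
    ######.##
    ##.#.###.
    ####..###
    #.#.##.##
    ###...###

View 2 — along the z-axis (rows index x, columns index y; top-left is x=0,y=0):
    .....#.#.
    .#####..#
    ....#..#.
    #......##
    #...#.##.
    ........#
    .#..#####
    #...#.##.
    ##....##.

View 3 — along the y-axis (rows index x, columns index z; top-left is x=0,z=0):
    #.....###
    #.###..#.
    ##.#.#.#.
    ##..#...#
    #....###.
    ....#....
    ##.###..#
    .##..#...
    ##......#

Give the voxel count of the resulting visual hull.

remaining voxels: 95

initial block: 9^3 = 729
  1. axis=0 (YZ plane), |mask|=56  ⇒  voxels=504
  2. axis=2 (XY plane), |mask|=32  ⇒  voxels=202
  3. axis=1 (XZ plane), |mask|=35  ⇒  voxels=95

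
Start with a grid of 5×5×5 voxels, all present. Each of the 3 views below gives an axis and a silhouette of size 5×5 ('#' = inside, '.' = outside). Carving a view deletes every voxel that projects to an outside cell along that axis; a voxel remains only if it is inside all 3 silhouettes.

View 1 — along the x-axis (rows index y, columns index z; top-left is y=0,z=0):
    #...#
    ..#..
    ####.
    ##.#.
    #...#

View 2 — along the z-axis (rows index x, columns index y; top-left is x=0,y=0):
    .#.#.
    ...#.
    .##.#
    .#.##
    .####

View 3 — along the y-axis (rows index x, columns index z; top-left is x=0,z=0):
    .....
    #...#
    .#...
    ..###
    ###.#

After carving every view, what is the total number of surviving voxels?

full grid |V| = 125
carve view 1 (along x, YZ-mask fill 12/25): 60 voxels remain
carve view 2 (along z, XY-mask fill 13/25): 30 voxels remain
carve view 3 (along y, XZ-mask fill 10/25): 13 voxels remain

remaining voxels: 13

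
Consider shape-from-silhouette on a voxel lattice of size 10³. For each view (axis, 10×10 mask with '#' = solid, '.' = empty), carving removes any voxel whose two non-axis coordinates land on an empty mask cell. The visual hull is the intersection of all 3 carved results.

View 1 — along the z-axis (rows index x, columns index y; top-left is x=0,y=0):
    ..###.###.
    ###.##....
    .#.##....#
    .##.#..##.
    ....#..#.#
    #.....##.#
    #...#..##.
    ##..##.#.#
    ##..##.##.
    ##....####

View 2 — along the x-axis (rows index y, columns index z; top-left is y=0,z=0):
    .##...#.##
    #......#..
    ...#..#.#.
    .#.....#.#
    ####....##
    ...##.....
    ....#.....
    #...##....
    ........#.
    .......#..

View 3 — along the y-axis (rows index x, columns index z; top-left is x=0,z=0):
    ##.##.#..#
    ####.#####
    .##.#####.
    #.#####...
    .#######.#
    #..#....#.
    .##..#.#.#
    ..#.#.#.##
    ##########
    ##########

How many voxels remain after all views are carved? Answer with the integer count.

start: 10×10×10 = 1000 voxels
  1. axis=2 (XY plane), |mask|=49  ⇒  voxels=490
  2. axis=0 (YZ plane), |mask|=27  ⇒  voxels=148
  3. axis=1 (XZ plane), |mask|=69  ⇒  voxels=101

|visual hull| = 101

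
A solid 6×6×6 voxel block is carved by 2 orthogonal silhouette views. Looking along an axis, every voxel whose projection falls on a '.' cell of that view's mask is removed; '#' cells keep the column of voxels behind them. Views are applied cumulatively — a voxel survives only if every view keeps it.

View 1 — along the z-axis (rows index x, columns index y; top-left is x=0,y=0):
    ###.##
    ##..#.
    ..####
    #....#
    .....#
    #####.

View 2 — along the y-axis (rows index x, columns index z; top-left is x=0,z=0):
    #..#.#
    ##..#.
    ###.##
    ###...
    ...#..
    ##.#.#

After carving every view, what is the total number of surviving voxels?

voxel count = 71

initial block: 6^3 = 216
  1. axis=2 (XY plane), |mask|=20  ⇒  voxels=120
  2. axis=1 (XZ plane), |mask|=19  ⇒  voxels=71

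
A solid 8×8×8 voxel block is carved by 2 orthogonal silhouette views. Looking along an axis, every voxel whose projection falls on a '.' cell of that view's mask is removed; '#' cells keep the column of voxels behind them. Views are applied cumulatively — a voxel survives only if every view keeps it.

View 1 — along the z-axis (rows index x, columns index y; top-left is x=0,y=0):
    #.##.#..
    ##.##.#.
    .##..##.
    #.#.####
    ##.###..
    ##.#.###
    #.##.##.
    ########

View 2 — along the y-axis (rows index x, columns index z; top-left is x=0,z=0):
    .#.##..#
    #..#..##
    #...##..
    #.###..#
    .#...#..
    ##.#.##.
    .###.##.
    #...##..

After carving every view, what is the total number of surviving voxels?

167 voxels

full grid |V| = 512
  1. axis=2 (XY plane), |mask|=43  ⇒  voxels=344
  2. axis=1 (XZ plane), |mask|=31  ⇒  voxels=167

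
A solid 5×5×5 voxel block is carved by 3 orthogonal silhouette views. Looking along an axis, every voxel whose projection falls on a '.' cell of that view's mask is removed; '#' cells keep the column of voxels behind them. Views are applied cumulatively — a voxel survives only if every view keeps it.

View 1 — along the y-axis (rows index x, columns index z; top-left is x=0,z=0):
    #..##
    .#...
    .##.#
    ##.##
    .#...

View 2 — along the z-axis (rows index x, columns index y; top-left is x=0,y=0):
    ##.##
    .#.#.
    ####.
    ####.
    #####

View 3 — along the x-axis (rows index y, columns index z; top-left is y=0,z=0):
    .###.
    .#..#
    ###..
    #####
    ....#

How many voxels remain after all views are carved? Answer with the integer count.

31 voxels

full grid |V| = 125
V1 y: intersect with XZ mask (12 set) -- 60 left
V2 z: intersect with XY mask (19 set) -- 47 left
V3 x: intersect with YZ mask (14 set) -- 31 left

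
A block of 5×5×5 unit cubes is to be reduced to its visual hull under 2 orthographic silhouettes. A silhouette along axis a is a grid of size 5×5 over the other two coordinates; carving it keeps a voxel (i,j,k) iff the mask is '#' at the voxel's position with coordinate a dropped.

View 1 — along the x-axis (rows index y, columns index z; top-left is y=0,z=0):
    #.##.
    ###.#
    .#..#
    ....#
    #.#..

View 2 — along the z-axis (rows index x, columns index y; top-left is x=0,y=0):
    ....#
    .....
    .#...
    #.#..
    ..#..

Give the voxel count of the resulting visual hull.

before carving: 125 voxels (5×5×5)
[1] x-view keeps 12 columns → grid now 60
[2] z-view keeps 5 columns → grid now 13

13 voxels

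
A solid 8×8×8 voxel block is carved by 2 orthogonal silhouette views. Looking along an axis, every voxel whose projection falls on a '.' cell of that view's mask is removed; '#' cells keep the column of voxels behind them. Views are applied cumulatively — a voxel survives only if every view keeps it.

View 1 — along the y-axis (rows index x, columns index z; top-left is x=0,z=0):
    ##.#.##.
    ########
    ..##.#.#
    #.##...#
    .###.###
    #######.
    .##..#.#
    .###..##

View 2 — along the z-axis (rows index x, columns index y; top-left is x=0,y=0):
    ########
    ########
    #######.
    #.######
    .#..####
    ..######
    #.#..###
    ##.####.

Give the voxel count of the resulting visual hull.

voxel count = 282

start: 8×8×8 = 512 voxels
after view 1 [y-axis, 43 of 64 cells solid] → remaining = 344
after view 2 [z-axis, 52 of 64 cells solid] → remaining = 282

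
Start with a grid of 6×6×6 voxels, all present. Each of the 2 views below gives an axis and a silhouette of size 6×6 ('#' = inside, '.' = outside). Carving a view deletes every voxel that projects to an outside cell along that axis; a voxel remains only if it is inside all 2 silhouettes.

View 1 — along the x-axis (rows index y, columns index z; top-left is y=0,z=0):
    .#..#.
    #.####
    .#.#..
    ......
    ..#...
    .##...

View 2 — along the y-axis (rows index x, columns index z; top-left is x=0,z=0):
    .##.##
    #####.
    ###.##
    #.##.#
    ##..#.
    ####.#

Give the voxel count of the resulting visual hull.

full grid |V| = 216
carve view 1 (along x, YZ-mask fill 12/36): 72 voxels remain
carve view 2 (along y, XZ-mask fill 26/36): 53 voxels remain

remaining voxels: 53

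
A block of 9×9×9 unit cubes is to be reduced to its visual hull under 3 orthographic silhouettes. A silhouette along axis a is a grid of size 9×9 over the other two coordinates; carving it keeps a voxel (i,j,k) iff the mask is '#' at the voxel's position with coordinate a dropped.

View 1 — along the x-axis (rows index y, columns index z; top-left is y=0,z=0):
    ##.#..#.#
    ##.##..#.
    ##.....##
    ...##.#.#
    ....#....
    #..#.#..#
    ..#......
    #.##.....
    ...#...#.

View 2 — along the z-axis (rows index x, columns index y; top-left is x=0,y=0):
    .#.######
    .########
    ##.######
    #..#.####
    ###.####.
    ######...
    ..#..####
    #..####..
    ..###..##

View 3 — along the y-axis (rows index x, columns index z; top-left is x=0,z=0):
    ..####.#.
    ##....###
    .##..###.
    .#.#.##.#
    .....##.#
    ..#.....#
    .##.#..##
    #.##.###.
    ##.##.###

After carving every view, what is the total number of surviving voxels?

remaining voxels: 85

before carving: 729 voxels (9×9×9)
after view 1 [x-axis, 29 of 81 cells solid] → remaining = 261
after view 2 [z-axis, 57 of 81 cells solid] → remaining = 177
after view 3 [y-axis, 43 of 81 cells solid] → remaining = 85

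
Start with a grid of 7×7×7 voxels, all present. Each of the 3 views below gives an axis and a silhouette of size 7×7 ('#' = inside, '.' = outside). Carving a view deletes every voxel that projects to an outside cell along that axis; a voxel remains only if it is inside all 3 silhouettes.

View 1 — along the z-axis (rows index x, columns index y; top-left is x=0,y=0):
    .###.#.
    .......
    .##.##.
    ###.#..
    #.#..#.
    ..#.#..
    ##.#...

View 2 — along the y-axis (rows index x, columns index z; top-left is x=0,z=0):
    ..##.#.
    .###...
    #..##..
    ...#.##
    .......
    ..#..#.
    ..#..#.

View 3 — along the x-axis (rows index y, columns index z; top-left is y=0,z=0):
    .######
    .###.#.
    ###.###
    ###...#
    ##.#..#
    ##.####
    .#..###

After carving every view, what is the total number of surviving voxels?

voxel count = 32

before carving: 343 voxels (7×7×7)
  1. axis=2 (XY plane), |mask|=20  ⇒  voxels=140
  2. axis=1 (XZ plane), |mask|=16  ⇒  voxels=46
  3. axis=0 (YZ plane), |mask|=34  ⇒  voxels=32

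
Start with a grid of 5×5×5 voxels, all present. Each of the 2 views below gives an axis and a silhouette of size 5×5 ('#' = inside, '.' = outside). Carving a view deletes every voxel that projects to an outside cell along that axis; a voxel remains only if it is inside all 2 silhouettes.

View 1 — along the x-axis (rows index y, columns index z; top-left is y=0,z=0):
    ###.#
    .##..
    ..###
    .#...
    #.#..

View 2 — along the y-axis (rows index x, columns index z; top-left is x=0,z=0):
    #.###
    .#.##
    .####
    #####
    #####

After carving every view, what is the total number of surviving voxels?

initial block: 5^3 = 125
[1] x-view keeps 12 columns → grid now 60
[2] y-view keeps 21 columns → grid now 49

49 voxels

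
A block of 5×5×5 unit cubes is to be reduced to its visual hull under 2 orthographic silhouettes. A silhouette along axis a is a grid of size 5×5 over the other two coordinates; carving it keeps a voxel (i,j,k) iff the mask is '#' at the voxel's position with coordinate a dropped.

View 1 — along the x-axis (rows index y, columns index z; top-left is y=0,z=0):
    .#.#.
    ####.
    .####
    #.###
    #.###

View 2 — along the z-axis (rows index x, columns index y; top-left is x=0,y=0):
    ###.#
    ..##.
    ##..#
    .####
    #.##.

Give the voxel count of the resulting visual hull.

full grid |V| = 125
  1. axis=0 (YZ plane), |mask|=18  ⇒  voxels=90
  2. axis=2 (XY plane), |mask|=16  ⇒  voxels=58

voxel count = 58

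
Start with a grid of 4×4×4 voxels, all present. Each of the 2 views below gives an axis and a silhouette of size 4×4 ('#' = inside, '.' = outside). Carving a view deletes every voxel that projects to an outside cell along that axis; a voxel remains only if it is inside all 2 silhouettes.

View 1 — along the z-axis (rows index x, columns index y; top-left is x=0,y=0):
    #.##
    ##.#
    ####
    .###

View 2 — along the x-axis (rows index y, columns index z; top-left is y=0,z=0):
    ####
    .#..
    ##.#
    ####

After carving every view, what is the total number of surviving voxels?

before carving: 64 voxels (4×4×4)
step 1: project along z, AND mask (13/16) → |grid| = 52
step 2: project along x, AND mask (12/16) → |grid| = 40

|visual hull| = 40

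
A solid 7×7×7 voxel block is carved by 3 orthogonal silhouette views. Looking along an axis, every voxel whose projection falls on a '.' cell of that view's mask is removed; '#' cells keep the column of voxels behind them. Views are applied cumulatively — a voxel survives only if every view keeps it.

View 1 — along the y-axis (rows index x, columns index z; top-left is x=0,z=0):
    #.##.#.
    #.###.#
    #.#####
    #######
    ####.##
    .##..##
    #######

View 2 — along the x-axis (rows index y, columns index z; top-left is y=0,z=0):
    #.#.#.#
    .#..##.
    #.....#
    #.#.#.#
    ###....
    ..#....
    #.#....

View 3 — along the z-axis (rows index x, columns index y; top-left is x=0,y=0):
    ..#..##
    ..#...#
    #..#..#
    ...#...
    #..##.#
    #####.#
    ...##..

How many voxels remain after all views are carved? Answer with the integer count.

full grid |V| = 343
step 1: project along y, AND mask (39/49) → |grid| = 273
step 2: project along x, AND mask (19/49) → |grid| = 109
step 3: project along z, AND mask (21/49) → |grid| = 50

50 voxels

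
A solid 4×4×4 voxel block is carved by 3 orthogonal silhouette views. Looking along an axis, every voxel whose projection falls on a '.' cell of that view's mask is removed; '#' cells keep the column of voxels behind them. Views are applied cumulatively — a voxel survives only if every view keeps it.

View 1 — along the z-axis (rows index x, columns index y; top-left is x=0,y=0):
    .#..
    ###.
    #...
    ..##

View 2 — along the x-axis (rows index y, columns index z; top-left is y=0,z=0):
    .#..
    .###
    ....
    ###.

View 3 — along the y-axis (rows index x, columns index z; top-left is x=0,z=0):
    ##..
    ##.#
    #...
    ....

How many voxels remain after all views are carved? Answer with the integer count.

voxel count = 4

initial block: 4^3 = 64
V1 z: intersect with XY mask (7 set) -- 28 left
V2 x: intersect with YZ mask (7 set) -- 11 left
V3 y: intersect with XZ mask (6 set) -- 4 left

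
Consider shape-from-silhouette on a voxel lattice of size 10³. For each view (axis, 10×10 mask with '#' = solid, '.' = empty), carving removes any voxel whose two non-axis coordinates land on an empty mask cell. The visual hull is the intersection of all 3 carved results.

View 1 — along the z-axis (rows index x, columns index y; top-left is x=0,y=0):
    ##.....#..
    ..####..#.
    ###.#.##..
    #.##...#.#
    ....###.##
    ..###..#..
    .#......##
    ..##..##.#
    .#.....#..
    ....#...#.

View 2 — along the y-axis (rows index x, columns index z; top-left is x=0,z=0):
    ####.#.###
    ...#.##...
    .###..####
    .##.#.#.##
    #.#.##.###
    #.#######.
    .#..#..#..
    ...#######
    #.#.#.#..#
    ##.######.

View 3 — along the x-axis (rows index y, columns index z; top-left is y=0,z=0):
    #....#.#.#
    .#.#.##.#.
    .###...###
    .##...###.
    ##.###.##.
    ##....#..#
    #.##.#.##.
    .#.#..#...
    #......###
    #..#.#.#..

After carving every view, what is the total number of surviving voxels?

start: 10×10×10 = 1000 voxels
after view 1 [z-axis, 40 of 100 cells solid] → remaining = 400
after view 2 [y-axis, 62 of 100 cells solid] → remaining = 248
after view 3 [x-axis, 48 of 100 cells solid] → remaining = 115

|visual hull| = 115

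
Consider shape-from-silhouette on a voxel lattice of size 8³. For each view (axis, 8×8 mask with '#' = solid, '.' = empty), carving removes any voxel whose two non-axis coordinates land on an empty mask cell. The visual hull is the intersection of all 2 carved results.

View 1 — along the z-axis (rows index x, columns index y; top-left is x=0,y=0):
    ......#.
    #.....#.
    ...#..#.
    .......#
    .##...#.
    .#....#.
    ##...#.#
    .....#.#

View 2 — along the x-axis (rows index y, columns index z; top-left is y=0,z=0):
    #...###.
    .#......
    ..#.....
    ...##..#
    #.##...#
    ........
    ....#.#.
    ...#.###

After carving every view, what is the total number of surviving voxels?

initial block: 8^3 = 512
  1. axis=2 (XY plane), |mask|=17  ⇒  voxels=136
  2. axis=0 (YZ plane), |mask|=19  ⇒  voxels=37

37 voxels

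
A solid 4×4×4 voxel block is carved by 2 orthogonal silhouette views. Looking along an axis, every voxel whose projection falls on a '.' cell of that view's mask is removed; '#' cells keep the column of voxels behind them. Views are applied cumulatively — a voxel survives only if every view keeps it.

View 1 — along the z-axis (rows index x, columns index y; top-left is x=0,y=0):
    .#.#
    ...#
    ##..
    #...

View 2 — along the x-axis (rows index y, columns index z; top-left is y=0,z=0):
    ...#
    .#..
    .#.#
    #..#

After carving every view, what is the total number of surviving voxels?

full grid |V| = 64
V1 z: intersect with XY mask (6 set) -- 24 left
V2 x: intersect with YZ mask (6 set) -- 8 left

remaining voxels: 8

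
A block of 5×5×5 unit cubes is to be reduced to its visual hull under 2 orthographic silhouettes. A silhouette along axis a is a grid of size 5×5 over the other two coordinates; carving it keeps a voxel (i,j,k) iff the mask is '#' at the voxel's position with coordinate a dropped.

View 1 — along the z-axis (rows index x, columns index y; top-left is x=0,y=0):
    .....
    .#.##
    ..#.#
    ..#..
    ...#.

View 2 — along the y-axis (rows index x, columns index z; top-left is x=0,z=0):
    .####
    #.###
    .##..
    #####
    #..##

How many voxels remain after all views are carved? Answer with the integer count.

initial block: 5^3 = 125
  1. axis=2 (XY plane), |mask|=7  ⇒  voxels=35
  2. axis=1 (XZ plane), |mask|=18  ⇒  voxels=24

remaining voxels: 24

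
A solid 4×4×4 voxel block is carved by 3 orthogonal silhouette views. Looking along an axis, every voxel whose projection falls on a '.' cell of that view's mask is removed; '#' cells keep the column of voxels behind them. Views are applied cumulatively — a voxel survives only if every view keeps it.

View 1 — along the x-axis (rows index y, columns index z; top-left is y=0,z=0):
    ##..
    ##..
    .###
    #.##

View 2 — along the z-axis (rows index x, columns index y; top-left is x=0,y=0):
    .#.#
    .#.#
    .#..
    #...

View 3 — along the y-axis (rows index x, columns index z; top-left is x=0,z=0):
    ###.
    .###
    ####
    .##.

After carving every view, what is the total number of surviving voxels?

|visual hull| = 10

initial block: 4^3 = 64
  1. axis=0 (YZ plane), |mask|=10  ⇒  voxels=40
  2. axis=2 (XY plane), |mask|=6  ⇒  voxels=14
  3. axis=1 (XZ plane), |mask|=12  ⇒  voxels=10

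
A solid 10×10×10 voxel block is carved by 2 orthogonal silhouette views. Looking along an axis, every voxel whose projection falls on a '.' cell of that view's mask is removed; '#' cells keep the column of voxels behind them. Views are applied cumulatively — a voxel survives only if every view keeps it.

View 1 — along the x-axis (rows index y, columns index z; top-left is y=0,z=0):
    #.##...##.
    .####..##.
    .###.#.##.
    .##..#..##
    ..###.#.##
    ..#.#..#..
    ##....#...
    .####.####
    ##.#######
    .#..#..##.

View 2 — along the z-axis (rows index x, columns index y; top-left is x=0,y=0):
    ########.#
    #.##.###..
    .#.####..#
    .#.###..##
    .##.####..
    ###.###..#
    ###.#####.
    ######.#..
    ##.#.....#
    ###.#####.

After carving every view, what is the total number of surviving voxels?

|visual hull| = 352

initial block: 10^3 = 1000
carve view 1 (along x, YZ-mask fill 55/100): 550 voxels remain
carve view 2 (along z, XY-mask fill 67/100): 352 voxels remain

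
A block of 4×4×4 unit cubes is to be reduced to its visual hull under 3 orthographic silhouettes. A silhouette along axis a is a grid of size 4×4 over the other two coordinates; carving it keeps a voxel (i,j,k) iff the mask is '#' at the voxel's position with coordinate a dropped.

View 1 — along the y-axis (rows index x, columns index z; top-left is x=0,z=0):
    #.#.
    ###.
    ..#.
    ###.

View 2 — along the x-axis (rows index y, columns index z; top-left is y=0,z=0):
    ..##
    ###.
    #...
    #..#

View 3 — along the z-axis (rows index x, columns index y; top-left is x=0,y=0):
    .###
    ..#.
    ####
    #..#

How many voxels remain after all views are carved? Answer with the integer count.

voxel count = 9

before carving: 64 voxels (4×4×4)
step 1: project along y, AND mask (9/16) → |grid| = 36
step 2: project along x, AND mask (8/16) → |grid| = 19
step 3: project along z, AND mask (10/16) → |grid| = 9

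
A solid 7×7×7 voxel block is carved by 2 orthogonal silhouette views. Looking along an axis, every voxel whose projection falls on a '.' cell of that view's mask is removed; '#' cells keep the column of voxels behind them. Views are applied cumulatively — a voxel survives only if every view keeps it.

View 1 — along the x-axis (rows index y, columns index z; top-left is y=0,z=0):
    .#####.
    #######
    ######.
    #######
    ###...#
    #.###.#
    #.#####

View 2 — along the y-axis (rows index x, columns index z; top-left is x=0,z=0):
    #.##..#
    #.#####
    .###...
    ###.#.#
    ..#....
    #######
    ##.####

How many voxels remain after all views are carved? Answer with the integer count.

before carving: 343 voxels (7×7×7)
  1. axis=0 (YZ plane), |mask|=40  ⇒  voxels=280
  2. axis=1 (XZ plane), |mask|=32  ⇒  voxels=186

186 voxels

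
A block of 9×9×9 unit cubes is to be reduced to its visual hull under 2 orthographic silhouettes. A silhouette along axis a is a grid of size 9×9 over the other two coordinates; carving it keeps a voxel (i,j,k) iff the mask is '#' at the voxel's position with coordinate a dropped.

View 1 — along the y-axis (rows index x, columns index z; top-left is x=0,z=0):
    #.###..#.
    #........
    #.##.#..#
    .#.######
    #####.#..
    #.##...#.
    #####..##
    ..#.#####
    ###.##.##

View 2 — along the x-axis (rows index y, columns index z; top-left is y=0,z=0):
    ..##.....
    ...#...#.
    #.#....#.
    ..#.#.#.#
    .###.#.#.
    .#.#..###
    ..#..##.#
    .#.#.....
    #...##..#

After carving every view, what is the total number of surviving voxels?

initial block: 9^3 = 729
  1. axis=1 (XZ plane), |mask|=48  ⇒  voxels=432
  2. axis=0 (YZ plane), |mask|=31  ⇒  voxels=168

voxel count = 168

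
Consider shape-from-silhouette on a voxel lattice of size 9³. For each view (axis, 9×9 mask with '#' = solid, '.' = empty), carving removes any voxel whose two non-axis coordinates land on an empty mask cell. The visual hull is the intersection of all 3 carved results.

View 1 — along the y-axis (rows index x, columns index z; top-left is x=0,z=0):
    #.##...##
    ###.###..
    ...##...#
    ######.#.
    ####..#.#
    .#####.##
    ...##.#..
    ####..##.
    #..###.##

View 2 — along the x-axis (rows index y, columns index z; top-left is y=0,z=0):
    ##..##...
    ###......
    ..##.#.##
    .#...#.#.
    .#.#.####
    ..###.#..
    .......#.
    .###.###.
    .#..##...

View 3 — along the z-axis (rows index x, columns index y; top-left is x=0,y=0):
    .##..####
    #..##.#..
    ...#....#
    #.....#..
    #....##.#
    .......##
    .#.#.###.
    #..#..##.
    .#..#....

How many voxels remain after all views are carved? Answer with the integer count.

|visual hull| = 61

start: 9×9×9 = 729 voxels
V1 y: intersect with XZ mask (49 set) -- 441 left
V2 x: intersect with YZ mask (35 set) -- 187 left
V3 z: intersect with XY mask (31 set) -- 61 left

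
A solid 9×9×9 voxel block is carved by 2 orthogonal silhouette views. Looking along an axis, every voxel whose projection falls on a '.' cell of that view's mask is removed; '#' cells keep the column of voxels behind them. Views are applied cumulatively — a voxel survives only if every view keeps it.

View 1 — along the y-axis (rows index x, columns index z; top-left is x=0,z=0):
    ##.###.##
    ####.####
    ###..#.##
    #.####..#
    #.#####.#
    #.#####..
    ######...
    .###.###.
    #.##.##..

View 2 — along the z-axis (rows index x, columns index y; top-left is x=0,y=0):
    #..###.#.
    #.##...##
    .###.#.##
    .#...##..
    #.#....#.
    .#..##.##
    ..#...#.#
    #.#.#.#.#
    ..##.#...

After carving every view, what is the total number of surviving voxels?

voxel count = 243

before carving: 729 voxels (9×9×9)
step 1: project along y, AND mask (57/81) → |grid| = 513
step 2: project along z, AND mask (38/81) → |grid| = 243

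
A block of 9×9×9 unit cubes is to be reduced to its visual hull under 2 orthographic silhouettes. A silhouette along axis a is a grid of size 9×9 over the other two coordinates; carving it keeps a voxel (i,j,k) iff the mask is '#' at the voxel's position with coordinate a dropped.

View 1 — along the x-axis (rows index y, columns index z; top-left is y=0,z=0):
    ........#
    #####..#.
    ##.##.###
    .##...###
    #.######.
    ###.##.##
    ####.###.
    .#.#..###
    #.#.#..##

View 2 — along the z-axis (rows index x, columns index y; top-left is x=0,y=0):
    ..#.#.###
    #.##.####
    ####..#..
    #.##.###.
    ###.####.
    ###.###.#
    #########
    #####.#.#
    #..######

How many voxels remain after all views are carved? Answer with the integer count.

|visual hull| = 331

before carving: 729 voxels (9×9×9)
carve view 1 (along x, YZ-mask fill 50/81): 450 voxels remain
carve view 2 (along z, XY-mask fill 60/81): 331 voxels remain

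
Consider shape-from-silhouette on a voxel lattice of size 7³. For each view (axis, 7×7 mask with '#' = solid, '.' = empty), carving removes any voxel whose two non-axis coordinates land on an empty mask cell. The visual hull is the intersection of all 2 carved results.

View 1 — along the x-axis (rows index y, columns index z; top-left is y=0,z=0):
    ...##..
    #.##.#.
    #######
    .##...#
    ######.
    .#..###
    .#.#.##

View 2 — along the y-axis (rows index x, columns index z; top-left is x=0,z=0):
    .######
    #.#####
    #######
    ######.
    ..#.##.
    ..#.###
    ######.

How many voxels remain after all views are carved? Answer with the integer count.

voxel count = 164

before carving: 343 voxels (7×7×7)
V1 x: intersect with YZ mask (30 set) -- 210 left
V2 y: intersect with XZ mask (38 set) -- 164 left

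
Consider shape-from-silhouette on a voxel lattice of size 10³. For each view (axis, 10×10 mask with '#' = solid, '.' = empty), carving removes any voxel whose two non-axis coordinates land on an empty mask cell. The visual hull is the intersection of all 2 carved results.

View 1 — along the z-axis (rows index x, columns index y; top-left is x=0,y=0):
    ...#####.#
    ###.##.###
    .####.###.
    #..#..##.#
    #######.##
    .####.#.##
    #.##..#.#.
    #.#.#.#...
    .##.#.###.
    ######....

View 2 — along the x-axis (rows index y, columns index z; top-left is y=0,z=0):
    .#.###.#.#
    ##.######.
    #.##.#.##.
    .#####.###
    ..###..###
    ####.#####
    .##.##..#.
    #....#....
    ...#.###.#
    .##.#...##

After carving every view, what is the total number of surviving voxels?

remaining voxels: 377

initial block: 10^3 = 1000
after view 1 [z-axis, 63 of 100 cells solid] → remaining = 630
after view 2 [x-axis, 60 of 100 cells solid] → remaining = 377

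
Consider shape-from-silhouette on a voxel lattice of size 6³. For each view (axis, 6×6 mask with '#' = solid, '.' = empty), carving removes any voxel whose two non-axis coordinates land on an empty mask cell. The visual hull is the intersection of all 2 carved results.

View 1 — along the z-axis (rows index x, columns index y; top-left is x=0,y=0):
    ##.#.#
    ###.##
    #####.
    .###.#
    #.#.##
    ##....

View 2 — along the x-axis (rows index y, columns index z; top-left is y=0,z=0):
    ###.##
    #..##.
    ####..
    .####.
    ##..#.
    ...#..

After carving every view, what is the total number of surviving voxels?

initial block: 6^3 = 216
after view 1 [z-axis, 24 of 36 cells solid] → remaining = 144
after view 2 [x-axis, 20 of 36 cells solid] → remaining = 81

|visual hull| = 81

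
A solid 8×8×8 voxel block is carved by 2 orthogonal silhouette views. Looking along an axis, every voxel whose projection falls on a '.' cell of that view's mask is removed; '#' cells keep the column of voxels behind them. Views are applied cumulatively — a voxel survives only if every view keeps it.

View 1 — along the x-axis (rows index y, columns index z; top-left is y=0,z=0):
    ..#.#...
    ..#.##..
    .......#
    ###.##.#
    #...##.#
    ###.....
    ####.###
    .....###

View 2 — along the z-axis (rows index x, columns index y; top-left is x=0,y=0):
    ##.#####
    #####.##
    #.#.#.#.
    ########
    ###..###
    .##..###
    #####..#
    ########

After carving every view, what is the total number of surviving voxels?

voxel count = 181

before carving: 512 voxels (8×8×8)
step 1: project along x, AND mask (29/64) → |grid| = 232
step 2: project along z, AND mask (51/64) → |grid| = 181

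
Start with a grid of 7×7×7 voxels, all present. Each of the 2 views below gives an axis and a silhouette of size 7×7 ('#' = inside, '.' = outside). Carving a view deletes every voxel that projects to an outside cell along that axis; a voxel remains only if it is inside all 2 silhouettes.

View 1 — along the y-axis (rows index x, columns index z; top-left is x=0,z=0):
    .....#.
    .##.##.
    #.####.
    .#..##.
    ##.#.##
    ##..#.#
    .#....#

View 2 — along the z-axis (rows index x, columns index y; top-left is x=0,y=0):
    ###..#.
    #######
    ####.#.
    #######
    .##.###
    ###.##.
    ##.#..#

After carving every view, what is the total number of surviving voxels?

initial block: 7^3 = 343
[1] y-view keeps 24 columns → grid now 168
[2] z-view keeps 37 columns → grid now 131

131 voxels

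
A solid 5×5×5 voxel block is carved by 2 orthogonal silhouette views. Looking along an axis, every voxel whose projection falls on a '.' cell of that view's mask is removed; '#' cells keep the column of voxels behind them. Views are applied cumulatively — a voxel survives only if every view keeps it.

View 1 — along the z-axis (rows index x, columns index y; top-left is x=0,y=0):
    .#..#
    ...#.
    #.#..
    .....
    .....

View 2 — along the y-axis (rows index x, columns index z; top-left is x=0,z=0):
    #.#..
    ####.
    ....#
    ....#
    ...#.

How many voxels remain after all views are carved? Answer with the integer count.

initial block: 5^3 = 125
carve view 1 (along z, XY-mask fill 5/25): 25 voxels remain
carve view 2 (along y, XZ-mask fill 9/25): 10 voxels remain

|visual hull| = 10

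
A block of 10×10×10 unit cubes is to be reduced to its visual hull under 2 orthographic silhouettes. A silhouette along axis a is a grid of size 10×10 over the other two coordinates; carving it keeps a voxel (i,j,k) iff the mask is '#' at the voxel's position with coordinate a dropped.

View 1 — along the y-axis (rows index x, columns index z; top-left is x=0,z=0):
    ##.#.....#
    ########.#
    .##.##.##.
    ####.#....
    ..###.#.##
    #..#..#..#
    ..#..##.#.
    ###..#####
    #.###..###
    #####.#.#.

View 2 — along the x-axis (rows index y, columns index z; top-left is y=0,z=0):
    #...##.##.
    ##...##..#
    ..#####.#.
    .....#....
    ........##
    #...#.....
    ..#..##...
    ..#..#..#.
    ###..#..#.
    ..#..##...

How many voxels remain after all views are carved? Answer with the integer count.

start: 10×10×10 = 1000 voxels
V1 y: intersect with XZ mask (60 set) -- 600 left
V2 x: intersect with YZ mask (35 set) -- 212 left

|visual hull| = 212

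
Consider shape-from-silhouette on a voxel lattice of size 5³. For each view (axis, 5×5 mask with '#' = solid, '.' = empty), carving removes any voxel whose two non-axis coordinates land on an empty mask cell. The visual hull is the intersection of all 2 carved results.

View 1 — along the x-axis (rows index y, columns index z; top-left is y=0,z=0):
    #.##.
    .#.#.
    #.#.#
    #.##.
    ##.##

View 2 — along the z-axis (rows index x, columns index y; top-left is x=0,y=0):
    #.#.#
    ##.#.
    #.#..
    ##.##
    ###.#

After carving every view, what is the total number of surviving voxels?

before carving: 125 voxels (5×5×5)
V1 x: intersect with YZ mask (15 set) -- 75 left
V2 z: intersect with XY mask (16 set) -- 48 left

remaining voxels: 48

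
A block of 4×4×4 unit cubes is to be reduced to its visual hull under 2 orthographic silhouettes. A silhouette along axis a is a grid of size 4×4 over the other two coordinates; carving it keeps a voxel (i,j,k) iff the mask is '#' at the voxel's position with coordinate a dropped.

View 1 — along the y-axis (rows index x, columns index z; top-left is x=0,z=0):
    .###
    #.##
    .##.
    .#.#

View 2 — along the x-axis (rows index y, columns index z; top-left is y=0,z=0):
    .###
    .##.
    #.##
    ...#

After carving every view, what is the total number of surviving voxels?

before carving: 64 voxels (4×4×4)
after view 1 [y-axis, 10 of 16 cells solid] → remaining = 40
after view 2 [x-axis, 9 of 16 cells solid] → remaining = 25

|visual hull| = 25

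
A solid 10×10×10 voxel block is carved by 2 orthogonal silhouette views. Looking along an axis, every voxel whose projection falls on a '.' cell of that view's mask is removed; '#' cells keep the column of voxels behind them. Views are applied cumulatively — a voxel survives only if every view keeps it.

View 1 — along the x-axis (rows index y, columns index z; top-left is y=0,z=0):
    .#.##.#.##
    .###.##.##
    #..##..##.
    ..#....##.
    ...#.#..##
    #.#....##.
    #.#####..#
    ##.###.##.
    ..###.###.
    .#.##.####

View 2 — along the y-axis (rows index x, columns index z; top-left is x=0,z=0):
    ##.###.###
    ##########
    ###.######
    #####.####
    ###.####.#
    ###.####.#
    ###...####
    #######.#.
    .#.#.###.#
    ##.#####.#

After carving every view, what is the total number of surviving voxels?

start: 10×10×10 = 1000 voxels
V1 x: intersect with YZ mask (56 set) -- 560 left
V2 y: intersect with XZ mask (81 set) -- 437 left

remaining voxels: 437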